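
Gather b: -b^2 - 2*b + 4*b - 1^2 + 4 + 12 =-b^2 + 2*b + 15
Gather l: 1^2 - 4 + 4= 1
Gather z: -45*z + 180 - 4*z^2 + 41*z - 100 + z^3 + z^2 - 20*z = z^3 - 3*z^2 - 24*z + 80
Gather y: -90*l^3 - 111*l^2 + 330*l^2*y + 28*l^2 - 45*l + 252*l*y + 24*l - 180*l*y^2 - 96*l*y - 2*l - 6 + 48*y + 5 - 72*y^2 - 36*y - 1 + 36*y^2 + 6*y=-90*l^3 - 83*l^2 - 23*l + y^2*(-180*l - 36) + y*(330*l^2 + 156*l + 18) - 2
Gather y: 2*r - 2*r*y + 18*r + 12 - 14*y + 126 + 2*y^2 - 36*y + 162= 20*r + 2*y^2 + y*(-2*r - 50) + 300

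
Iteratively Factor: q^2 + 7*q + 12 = (q + 3)*(q + 4)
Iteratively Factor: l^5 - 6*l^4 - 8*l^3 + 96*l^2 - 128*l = (l)*(l^4 - 6*l^3 - 8*l^2 + 96*l - 128) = l*(l - 4)*(l^3 - 2*l^2 - 16*l + 32) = l*(l - 4)*(l + 4)*(l^2 - 6*l + 8) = l*(l - 4)^2*(l + 4)*(l - 2)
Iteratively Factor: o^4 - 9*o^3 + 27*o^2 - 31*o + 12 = (o - 1)*(o^3 - 8*o^2 + 19*o - 12) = (o - 1)^2*(o^2 - 7*o + 12) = (o - 3)*(o - 1)^2*(o - 4)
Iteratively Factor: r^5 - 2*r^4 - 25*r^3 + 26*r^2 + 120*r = (r)*(r^4 - 2*r^3 - 25*r^2 + 26*r + 120) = r*(r - 5)*(r^3 + 3*r^2 - 10*r - 24) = r*(r - 5)*(r + 2)*(r^2 + r - 12) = r*(r - 5)*(r + 2)*(r + 4)*(r - 3)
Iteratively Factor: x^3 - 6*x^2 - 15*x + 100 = (x - 5)*(x^2 - x - 20) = (x - 5)*(x + 4)*(x - 5)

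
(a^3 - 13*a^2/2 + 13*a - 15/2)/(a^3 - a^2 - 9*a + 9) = (a - 5/2)/(a + 3)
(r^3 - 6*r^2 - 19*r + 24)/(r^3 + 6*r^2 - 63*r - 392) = (r^2 + 2*r - 3)/(r^2 + 14*r + 49)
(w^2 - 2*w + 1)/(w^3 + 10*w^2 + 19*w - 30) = (w - 1)/(w^2 + 11*w + 30)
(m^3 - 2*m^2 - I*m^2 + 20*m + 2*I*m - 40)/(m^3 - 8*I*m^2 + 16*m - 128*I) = (m^2 - m*(2 + 5*I) + 10*I)/(m^2 - 12*I*m - 32)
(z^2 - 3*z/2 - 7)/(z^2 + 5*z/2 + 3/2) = (2*z^2 - 3*z - 14)/(2*z^2 + 5*z + 3)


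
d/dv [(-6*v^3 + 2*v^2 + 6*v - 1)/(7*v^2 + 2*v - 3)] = 2*(-21*v^4 - 12*v^3 + 8*v^2 + v - 8)/(49*v^4 + 28*v^3 - 38*v^2 - 12*v + 9)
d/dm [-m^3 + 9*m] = 9 - 3*m^2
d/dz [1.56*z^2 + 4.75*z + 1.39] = 3.12*z + 4.75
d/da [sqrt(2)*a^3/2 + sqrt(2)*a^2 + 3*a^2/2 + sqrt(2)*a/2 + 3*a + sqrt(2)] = 3*sqrt(2)*a^2/2 + 2*sqrt(2)*a + 3*a + sqrt(2)/2 + 3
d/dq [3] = 0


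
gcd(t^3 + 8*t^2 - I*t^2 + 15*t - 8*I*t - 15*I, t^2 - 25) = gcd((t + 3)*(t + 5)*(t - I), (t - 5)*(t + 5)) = t + 5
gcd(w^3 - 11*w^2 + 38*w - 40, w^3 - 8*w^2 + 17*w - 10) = w^2 - 7*w + 10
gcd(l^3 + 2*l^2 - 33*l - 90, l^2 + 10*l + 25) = l + 5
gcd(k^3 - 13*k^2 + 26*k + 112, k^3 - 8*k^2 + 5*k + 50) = k + 2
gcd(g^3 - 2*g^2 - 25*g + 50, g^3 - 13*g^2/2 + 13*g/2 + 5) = g^2 - 7*g + 10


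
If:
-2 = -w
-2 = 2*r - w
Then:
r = 0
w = 2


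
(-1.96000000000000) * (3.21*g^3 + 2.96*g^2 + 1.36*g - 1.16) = -6.2916*g^3 - 5.8016*g^2 - 2.6656*g + 2.2736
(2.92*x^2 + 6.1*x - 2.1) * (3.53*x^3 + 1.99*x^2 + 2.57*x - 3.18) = 10.3076*x^5 + 27.3438*x^4 + 12.2304*x^3 + 2.2124*x^2 - 24.795*x + 6.678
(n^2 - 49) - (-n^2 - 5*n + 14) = 2*n^2 + 5*n - 63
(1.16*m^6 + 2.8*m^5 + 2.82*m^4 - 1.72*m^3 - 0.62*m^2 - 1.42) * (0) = 0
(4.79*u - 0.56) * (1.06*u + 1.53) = 5.0774*u^2 + 6.7351*u - 0.8568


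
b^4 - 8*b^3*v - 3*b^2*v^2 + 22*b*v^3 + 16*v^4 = (b - 8*v)*(b - 2*v)*(b + v)^2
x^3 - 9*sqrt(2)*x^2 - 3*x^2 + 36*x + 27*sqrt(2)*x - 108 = (x - 3)*(x - 6*sqrt(2))*(x - 3*sqrt(2))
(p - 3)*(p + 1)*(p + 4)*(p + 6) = p^4 + 8*p^3 + p^2 - 78*p - 72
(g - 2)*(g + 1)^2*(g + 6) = g^4 + 6*g^3 - 3*g^2 - 20*g - 12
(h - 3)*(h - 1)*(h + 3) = h^3 - h^2 - 9*h + 9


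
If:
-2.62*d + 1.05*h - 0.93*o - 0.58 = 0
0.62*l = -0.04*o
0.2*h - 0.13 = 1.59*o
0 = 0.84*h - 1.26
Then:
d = 0.34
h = 1.50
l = -0.01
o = 0.11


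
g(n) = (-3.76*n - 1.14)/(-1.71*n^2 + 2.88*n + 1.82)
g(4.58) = 0.88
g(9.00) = 0.32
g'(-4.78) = -0.05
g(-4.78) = -0.33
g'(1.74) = -10.90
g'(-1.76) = -0.23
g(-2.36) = -0.53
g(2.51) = 6.13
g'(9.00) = -0.05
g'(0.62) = -0.97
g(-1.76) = -0.64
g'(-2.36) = -0.14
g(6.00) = 0.56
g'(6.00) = -0.14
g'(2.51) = -18.11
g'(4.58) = -0.36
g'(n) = (-3.76*n - 1.14)*(3.42*n - 2.88)/(-1.71*n^2 + 2.88*n + 1.82)^2 - 3.76/(-1.71*n^2 + 2.88*n + 1.82) = (6.4296*n^2 - 10.8288*n - (3.42*n - 2.88)*(3.76*n + 1.14) - 6.8432)/(-1.71*n^2 + 2.88*n + 1.82)^2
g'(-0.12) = -1.52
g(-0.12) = -0.48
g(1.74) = -4.64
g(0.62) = -1.18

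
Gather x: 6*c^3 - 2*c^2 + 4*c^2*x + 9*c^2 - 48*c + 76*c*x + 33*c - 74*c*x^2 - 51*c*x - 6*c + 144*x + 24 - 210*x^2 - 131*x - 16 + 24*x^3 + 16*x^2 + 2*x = 6*c^3 + 7*c^2 - 21*c + 24*x^3 + x^2*(-74*c - 194) + x*(4*c^2 + 25*c + 15) + 8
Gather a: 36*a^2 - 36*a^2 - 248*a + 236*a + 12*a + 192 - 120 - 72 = 0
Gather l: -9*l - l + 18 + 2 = 20 - 10*l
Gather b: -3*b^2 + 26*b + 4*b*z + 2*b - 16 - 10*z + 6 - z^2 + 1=-3*b^2 + b*(4*z + 28) - z^2 - 10*z - 9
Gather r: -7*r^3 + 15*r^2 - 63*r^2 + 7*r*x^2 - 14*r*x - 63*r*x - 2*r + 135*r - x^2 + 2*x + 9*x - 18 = -7*r^3 - 48*r^2 + r*(7*x^2 - 77*x + 133) - x^2 + 11*x - 18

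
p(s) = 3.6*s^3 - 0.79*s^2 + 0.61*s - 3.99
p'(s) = 10.8*s^2 - 1.58*s + 0.61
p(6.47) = 941.91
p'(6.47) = 442.49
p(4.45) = 300.32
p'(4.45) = 207.45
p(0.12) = -3.92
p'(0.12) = 0.58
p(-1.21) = -12.26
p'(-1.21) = 18.33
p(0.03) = -3.97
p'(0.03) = 0.57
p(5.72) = 647.39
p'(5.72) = 344.93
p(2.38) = 41.52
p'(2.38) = 58.03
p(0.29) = -3.79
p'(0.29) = 1.06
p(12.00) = 6110.37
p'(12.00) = 1536.85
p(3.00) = 87.93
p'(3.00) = 93.07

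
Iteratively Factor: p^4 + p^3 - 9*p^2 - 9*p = (p + 3)*(p^3 - 2*p^2 - 3*p) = (p - 3)*(p + 3)*(p^2 + p) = p*(p - 3)*(p + 3)*(p + 1)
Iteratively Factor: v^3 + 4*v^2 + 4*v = (v + 2)*(v^2 + 2*v) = (v + 2)^2*(v)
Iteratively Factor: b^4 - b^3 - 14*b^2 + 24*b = (b + 4)*(b^3 - 5*b^2 + 6*b) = (b - 3)*(b + 4)*(b^2 - 2*b) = (b - 3)*(b - 2)*(b + 4)*(b)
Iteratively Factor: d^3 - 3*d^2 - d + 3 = (d + 1)*(d^2 - 4*d + 3) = (d - 3)*(d + 1)*(d - 1)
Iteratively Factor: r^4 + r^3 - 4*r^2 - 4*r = (r + 1)*(r^3 - 4*r) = (r - 2)*(r + 1)*(r^2 + 2*r) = r*(r - 2)*(r + 1)*(r + 2)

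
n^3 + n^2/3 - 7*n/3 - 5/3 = (n - 5/3)*(n + 1)^2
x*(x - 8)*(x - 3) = x^3 - 11*x^2 + 24*x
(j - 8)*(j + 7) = j^2 - j - 56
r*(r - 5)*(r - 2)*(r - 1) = r^4 - 8*r^3 + 17*r^2 - 10*r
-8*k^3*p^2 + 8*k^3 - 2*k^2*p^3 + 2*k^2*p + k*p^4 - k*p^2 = (-4*k + p)*(2*k + p)*(p - 1)*(k*p + k)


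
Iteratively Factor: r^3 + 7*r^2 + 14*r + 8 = (r + 2)*(r^2 + 5*r + 4) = (r + 2)*(r + 4)*(r + 1)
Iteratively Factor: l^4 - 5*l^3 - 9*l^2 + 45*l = (l)*(l^3 - 5*l^2 - 9*l + 45) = l*(l + 3)*(l^2 - 8*l + 15) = l*(l - 5)*(l + 3)*(l - 3)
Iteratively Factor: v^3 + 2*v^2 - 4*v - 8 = (v - 2)*(v^2 + 4*v + 4) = (v - 2)*(v + 2)*(v + 2)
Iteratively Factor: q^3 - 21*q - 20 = (q + 4)*(q^2 - 4*q - 5) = (q + 1)*(q + 4)*(q - 5)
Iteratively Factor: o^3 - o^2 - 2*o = (o + 1)*(o^2 - 2*o) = (o - 2)*(o + 1)*(o)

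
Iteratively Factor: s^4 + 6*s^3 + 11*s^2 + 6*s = (s + 1)*(s^3 + 5*s^2 + 6*s) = (s + 1)*(s + 3)*(s^2 + 2*s) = (s + 1)*(s + 2)*(s + 3)*(s)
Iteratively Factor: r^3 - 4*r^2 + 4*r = (r - 2)*(r^2 - 2*r) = (r - 2)^2*(r)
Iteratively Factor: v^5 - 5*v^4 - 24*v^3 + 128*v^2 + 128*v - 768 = (v - 4)*(v^4 - v^3 - 28*v^2 + 16*v + 192) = (v - 4)*(v + 3)*(v^3 - 4*v^2 - 16*v + 64) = (v - 4)^2*(v + 3)*(v^2 - 16) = (v - 4)^2*(v + 3)*(v + 4)*(v - 4)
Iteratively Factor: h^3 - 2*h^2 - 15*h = (h)*(h^2 - 2*h - 15) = h*(h + 3)*(h - 5)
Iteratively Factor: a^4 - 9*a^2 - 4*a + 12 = (a - 1)*(a^3 + a^2 - 8*a - 12) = (a - 1)*(a + 2)*(a^2 - a - 6) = (a - 3)*(a - 1)*(a + 2)*(a + 2)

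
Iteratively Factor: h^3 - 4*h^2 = (h)*(h^2 - 4*h) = h^2*(h - 4)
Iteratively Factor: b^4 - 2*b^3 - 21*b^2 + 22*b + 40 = (b - 2)*(b^3 - 21*b - 20) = (b - 2)*(b + 4)*(b^2 - 4*b - 5) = (b - 5)*(b - 2)*(b + 4)*(b + 1)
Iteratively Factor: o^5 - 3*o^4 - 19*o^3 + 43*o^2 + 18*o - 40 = (o + 4)*(o^4 - 7*o^3 + 9*o^2 + 7*o - 10) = (o + 1)*(o + 4)*(o^3 - 8*o^2 + 17*o - 10) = (o - 5)*(o + 1)*(o + 4)*(o^2 - 3*o + 2) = (o - 5)*(o - 2)*(o + 1)*(o + 4)*(o - 1)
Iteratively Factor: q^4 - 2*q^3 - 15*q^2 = (q + 3)*(q^3 - 5*q^2) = q*(q + 3)*(q^2 - 5*q) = q^2*(q + 3)*(q - 5)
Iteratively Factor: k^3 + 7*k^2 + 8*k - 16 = (k - 1)*(k^2 + 8*k + 16) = (k - 1)*(k + 4)*(k + 4)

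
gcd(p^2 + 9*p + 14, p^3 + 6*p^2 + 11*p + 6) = p + 2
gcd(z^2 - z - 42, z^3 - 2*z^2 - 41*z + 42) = z^2 - z - 42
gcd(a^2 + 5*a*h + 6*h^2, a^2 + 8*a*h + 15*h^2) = a + 3*h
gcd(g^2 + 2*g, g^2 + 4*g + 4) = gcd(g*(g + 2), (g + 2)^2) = g + 2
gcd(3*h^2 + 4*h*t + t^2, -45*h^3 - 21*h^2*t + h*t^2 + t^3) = 3*h + t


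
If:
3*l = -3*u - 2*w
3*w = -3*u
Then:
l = w/3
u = -w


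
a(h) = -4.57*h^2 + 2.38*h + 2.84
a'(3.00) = -25.04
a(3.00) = -31.15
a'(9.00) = -79.88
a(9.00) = -345.91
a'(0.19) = 0.64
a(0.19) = 3.13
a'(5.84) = -51.00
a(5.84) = -139.12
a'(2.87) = -23.85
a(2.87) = -27.97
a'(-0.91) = 10.70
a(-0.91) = -3.11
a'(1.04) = -7.13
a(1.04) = 0.37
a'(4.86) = -42.04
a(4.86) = -93.53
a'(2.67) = -22.02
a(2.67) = -23.38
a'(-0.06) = 2.93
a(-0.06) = 2.68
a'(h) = 2.38 - 9.14*h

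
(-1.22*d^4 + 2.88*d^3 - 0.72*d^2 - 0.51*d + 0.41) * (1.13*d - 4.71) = -1.3786*d^5 + 9.0006*d^4 - 14.3784*d^3 + 2.8149*d^2 + 2.8654*d - 1.9311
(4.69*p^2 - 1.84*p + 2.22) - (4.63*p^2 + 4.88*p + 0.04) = 0.0600000000000005*p^2 - 6.72*p + 2.18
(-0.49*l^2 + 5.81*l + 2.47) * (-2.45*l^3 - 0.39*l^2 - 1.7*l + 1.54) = 1.2005*l^5 - 14.0434*l^4 - 7.4844*l^3 - 11.5949*l^2 + 4.7484*l + 3.8038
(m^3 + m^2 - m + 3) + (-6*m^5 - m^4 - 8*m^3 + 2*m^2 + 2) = -6*m^5 - m^4 - 7*m^3 + 3*m^2 - m + 5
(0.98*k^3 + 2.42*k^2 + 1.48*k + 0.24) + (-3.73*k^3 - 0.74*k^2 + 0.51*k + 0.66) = -2.75*k^3 + 1.68*k^2 + 1.99*k + 0.9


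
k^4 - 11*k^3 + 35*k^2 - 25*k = k*(k - 5)^2*(k - 1)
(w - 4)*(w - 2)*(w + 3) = w^3 - 3*w^2 - 10*w + 24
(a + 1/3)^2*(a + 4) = a^3 + 14*a^2/3 + 25*a/9 + 4/9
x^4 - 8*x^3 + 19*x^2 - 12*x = x*(x - 4)*(x - 3)*(x - 1)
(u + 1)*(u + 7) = u^2 + 8*u + 7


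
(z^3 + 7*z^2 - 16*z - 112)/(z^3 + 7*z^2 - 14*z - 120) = (z^2 + 11*z + 28)/(z^2 + 11*z + 30)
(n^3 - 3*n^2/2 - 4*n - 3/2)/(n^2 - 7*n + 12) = (2*n^2 + 3*n + 1)/(2*(n - 4))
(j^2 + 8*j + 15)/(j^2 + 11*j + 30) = (j + 3)/(j + 6)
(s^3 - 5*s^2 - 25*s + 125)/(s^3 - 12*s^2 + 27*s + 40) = (s^2 - 25)/(s^2 - 7*s - 8)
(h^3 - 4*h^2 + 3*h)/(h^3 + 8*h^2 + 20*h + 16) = h*(h^2 - 4*h + 3)/(h^3 + 8*h^2 + 20*h + 16)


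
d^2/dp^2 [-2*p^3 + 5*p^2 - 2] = 10 - 12*p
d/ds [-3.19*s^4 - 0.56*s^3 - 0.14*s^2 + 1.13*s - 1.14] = -12.76*s^3 - 1.68*s^2 - 0.28*s + 1.13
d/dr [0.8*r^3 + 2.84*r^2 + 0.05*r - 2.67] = 2.4*r^2 + 5.68*r + 0.05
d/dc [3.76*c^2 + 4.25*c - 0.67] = 7.52*c + 4.25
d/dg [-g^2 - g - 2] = -2*g - 1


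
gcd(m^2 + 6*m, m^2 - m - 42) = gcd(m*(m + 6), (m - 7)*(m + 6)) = m + 6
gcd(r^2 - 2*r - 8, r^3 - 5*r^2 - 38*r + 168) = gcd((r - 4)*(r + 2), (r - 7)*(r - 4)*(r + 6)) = r - 4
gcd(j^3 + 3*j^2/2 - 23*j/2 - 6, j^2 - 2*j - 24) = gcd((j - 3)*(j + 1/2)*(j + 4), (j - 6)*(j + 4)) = j + 4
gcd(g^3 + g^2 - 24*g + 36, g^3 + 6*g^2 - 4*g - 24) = g^2 + 4*g - 12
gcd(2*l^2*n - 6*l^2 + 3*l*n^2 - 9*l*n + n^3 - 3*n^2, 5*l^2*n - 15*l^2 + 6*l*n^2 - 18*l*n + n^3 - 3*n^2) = l*n - 3*l + n^2 - 3*n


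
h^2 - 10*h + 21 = (h - 7)*(h - 3)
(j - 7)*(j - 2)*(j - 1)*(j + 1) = j^4 - 9*j^3 + 13*j^2 + 9*j - 14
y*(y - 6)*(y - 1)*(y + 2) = y^4 - 5*y^3 - 8*y^2 + 12*y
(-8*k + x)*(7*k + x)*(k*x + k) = -56*k^3*x - 56*k^3 - k^2*x^2 - k^2*x + k*x^3 + k*x^2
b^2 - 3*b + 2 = (b - 2)*(b - 1)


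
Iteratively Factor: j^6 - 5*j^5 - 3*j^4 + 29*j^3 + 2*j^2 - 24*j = (j)*(j^5 - 5*j^4 - 3*j^3 + 29*j^2 + 2*j - 24) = j*(j - 3)*(j^4 - 2*j^3 - 9*j^2 + 2*j + 8) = j*(j - 3)*(j + 2)*(j^3 - 4*j^2 - j + 4) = j*(j - 3)*(j - 1)*(j + 2)*(j^2 - 3*j - 4) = j*(j - 4)*(j - 3)*(j - 1)*(j + 2)*(j + 1)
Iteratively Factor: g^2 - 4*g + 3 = (g - 3)*(g - 1)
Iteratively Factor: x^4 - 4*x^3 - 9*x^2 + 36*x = (x - 4)*(x^3 - 9*x) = x*(x - 4)*(x^2 - 9) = x*(x - 4)*(x - 3)*(x + 3)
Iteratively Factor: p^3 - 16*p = (p)*(p^2 - 16) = p*(p + 4)*(p - 4)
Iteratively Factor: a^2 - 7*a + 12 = (a - 3)*(a - 4)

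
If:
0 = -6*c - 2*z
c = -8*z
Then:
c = 0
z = 0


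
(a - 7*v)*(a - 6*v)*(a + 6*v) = a^3 - 7*a^2*v - 36*a*v^2 + 252*v^3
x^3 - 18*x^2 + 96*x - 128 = (x - 8)^2*(x - 2)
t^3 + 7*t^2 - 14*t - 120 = (t - 4)*(t + 5)*(t + 6)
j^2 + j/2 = j*(j + 1/2)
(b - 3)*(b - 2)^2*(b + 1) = b^4 - 6*b^3 + 9*b^2 + 4*b - 12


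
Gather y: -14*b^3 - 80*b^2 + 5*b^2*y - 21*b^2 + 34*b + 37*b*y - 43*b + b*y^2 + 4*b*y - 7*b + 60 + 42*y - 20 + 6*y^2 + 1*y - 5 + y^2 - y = -14*b^3 - 101*b^2 - 16*b + y^2*(b + 7) + y*(5*b^2 + 41*b + 42) + 35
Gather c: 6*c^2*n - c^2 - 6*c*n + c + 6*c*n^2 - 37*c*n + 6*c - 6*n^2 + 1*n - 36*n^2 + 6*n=c^2*(6*n - 1) + c*(6*n^2 - 43*n + 7) - 42*n^2 + 7*n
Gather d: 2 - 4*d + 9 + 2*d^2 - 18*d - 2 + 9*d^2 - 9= 11*d^2 - 22*d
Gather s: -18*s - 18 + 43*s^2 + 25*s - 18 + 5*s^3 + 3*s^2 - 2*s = 5*s^3 + 46*s^2 + 5*s - 36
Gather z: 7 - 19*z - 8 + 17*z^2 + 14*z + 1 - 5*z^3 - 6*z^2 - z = -5*z^3 + 11*z^2 - 6*z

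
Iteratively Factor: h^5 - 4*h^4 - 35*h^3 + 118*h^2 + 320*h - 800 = (h - 5)*(h^4 + h^3 - 30*h^2 - 32*h + 160) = (h - 5)^2*(h^3 + 6*h^2 - 32) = (h - 5)^2*(h - 2)*(h^2 + 8*h + 16) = (h - 5)^2*(h - 2)*(h + 4)*(h + 4)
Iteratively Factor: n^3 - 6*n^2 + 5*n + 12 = (n - 4)*(n^2 - 2*n - 3) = (n - 4)*(n + 1)*(n - 3)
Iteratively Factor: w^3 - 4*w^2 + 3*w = (w - 3)*(w^2 - w) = w*(w - 3)*(w - 1)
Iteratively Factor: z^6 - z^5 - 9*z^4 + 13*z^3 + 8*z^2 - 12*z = (z + 3)*(z^5 - 4*z^4 + 3*z^3 + 4*z^2 - 4*z) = (z - 1)*(z + 3)*(z^4 - 3*z^3 + 4*z) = (z - 1)*(z + 1)*(z + 3)*(z^3 - 4*z^2 + 4*z) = z*(z - 1)*(z + 1)*(z + 3)*(z^2 - 4*z + 4) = z*(z - 2)*(z - 1)*(z + 1)*(z + 3)*(z - 2)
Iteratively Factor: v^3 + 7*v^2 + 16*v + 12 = (v + 3)*(v^2 + 4*v + 4) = (v + 2)*(v + 3)*(v + 2)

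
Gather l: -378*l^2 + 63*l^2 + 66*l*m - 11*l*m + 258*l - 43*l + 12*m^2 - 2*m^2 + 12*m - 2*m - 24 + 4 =-315*l^2 + l*(55*m + 215) + 10*m^2 + 10*m - 20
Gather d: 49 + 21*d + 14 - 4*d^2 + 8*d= -4*d^2 + 29*d + 63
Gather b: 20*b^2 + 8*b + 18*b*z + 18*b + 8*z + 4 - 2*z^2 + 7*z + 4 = 20*b^2 + b*(18*z + 26) - 2*z^2 + 15*z + 8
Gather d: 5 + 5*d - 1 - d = 4*d + 4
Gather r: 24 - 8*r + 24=48 - 8*r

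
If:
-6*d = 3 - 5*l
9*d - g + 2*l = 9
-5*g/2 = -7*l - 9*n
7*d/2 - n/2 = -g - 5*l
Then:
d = 209/1187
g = -6876/1187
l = 963/1187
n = -2659/1187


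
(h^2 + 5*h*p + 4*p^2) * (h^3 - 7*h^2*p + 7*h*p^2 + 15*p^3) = h^5 - 2*h^4*p - 24*h^3*p^2 + 22*h^2*p^3 + 103*h*p^4 + 60*p^5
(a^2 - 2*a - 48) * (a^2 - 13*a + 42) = a^4 - 15*a^3 + 20*a^2 + 540*a - 2016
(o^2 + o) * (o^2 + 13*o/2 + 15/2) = o^4 + 15*o^3/2 + 14*o^2 + 15*o/2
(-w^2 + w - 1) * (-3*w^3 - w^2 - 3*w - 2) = 3*w^5 - 2*w^4 + 5*w^3 + w + 2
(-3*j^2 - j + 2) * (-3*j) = 9*j^3 + 3*j^2 - 6*j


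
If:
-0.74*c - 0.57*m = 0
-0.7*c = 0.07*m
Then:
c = 0.00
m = 0.00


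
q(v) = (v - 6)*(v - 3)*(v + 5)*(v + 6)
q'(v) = (v - 6)*(v - 3)*(v + 5) + (v - 6)*(v - 3)*(v + 6) + (v - 6)*(v + 5)*(v + 6) + (v - 3)*(v + 5)*(v + 6) = 4*v^3 + 6*v^2 - 102*v - 72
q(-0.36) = 559.23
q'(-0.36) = -34.69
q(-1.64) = 519.32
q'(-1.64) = 93.77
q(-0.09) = 546.07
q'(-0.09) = -62.77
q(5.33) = -182.71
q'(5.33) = 160.47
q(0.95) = 428.10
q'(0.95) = -160.06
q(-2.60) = 392.99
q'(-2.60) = 163.46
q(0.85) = 443.70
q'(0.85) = -151.91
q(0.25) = 518.85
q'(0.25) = -97.06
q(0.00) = 540.00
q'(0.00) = -72.00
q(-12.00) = 11340.00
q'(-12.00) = -4896.00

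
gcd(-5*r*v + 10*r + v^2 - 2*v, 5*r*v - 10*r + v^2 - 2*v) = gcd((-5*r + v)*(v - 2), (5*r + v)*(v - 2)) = v - 2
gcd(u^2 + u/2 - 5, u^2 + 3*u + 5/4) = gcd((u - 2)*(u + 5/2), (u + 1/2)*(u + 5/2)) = u + 5/2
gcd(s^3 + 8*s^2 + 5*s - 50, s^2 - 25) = s + 5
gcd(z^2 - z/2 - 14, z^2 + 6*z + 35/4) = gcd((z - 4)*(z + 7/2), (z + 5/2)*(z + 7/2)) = z + 7/2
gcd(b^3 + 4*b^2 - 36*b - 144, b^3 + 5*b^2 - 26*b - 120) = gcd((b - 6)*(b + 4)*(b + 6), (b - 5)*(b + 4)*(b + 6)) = b^2 + 10*b + 24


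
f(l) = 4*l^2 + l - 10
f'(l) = 8*l + 1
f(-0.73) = -8.60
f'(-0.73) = -4.84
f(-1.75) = 0.50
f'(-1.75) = -13.00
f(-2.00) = 4.00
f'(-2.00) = -15.00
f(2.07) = 9.21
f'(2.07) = 17.56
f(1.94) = 6.99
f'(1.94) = 16.52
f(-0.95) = -7.34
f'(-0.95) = -6.60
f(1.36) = -1.24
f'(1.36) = 11.88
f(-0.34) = -9.88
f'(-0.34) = -1.72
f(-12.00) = 554.00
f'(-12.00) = -95.00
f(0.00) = -10.00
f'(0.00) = 1.00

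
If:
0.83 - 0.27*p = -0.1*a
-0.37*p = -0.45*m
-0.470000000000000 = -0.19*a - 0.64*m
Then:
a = -2.98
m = 1.62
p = 1.97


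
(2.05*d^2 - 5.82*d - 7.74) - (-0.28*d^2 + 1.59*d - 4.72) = 2.33*d^2 - 7.41*d - 3.02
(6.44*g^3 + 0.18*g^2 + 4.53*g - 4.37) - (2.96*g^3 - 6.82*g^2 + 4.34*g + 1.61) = 3.48*g^3 + 7.0*g^2 + 0.19*g - 5.98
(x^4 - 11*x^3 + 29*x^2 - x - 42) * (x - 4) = x^5 - 15*x^4 + 73*x^3 - 117*x^2 - 38*x + 168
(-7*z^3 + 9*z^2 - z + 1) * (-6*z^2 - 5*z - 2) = 42*z^5 - 19*z^4 - 25*z^3 - 19*z^2 - 3*z - 2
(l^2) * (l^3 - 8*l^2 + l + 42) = l^5 - 8*l^4 + l^3 + 42*l^2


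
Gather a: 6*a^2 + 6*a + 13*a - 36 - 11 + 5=6*a^2 + 19*a - 42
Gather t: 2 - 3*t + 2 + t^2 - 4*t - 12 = t^2 - 7*t - 8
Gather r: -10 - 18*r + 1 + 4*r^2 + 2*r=4*r^2 - 16*r - 9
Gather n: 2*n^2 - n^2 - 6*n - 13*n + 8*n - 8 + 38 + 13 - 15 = n^2 - 11*n + 28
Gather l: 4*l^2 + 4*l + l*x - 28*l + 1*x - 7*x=4*l^2 + l*(x - 24) - 6*x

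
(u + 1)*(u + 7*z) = u^2 + 7*u*z + u + 7*z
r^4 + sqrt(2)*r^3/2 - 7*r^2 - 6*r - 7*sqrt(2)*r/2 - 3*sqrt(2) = (r - 3)*(r + 1)*(r + 2)*(r + sqrt(2)/2)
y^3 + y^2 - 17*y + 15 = (y - 3)*(y - 1)*(y + 5)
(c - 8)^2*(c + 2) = c^3 - 14*c^2 + 32*c + 128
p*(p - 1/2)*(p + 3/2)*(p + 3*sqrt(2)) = p^4 + p^3 + 3*sqrt(2)*p^3 - 3*p^2/4 + 3*sqrt(2)*p^2 - 9*sqrt(2)*p/4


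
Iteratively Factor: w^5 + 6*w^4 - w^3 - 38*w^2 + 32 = (w - 2)*(w^4 + 8*w^3 + 15*w^2 - 8*w - 16) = (w - 2)*(w - 1)*(w^3 + 9*w^2 + 24*w + 16) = (w - 2)*(w - 1)*(w + 1)*(w^2 + 8*w + 16) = (w - 2)*(w - 1)*(w + 1)*(w + 4)*(w + 4)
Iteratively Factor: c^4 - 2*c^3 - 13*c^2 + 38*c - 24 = (c - 1)*(c^3 - c^2 - 14*c + 24) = (c - 3)*(c - 1)*(c^2 + 2*c - 8) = (c - 3)*(c - 2)*(c - 1)*(c + 4)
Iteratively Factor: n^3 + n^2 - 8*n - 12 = (n + 2)*(n^2 - n - 6) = (n - 3)*(n + 2)*(n + 2)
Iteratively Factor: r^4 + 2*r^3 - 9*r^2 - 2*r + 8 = (r - 2)*(r^3 + 4*r^2 - r - 4) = (r - 2)*(r - 1)*(r^2 + 5*r + 4) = (r - 2)*(r - 1)*(r + 1)*(r + 4)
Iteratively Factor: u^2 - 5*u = (u - 5)*(u)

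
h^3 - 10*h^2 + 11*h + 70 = (h - 7)*(h - 5)*(h + 2)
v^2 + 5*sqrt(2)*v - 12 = (v - sqrt(2))*(v + 6*sqrt(2))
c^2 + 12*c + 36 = (c + 6)^2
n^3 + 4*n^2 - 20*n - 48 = (n - 4)*(n + 2)*(n + 6)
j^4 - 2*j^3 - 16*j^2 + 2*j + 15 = (j - 5)*(j - 1)*(j + 1)*(j + 3)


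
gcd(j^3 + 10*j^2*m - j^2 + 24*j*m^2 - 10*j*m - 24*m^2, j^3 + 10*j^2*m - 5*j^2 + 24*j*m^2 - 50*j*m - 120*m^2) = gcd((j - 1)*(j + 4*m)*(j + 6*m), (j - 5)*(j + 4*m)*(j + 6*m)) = j^2 + 10*j*m + 24*m^2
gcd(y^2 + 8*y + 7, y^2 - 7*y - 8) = y + 1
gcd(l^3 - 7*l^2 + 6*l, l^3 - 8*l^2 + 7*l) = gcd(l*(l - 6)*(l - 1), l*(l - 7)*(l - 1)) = l^2 - l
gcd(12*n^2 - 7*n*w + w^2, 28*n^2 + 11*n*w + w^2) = 1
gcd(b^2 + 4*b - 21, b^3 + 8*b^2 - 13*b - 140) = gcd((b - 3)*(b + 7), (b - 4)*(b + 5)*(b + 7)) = b + 7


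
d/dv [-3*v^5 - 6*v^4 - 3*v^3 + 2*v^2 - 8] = v*(-15*v^3 - 24*v^2 - 9*v + 4)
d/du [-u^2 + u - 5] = 1 - 2*u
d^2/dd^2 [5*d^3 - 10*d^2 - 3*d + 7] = 30*d - 20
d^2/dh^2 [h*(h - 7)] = 2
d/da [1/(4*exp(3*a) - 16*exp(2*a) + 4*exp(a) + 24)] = (-3*exp(2*a) + 8*exp(a) - 1)*exp(a)/(4*(exp(3*a) - 4*exp(2*a) + exp(a) + 6)^2)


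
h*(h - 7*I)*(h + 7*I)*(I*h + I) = I*h^4 + I*h^3 + 49*I*h^2 + 49*I*h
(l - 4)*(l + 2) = l^2 - 2*l - 8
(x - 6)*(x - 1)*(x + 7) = x^3 - 43*x + 42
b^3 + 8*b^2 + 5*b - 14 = (b - 1)*(b + 2)*(b + 7)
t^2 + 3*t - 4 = (t - 1)*(t + 4)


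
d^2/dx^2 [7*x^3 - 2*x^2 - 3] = 42*x - 4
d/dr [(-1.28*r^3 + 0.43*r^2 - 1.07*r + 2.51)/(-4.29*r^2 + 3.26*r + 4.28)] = (5.4912*r^4 - 8.3456*r^3 - 19.6237*r^2 + 25.2166*r - 12.7622)/(18.4041*r^4 - 27.9708*r^3 - 26.0948*r^2 + 27.9056*r + 18.3184)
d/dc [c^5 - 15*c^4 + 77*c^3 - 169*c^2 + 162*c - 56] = 5*c^4 - 60*c^3 + 231*c^2 - 338*c + 162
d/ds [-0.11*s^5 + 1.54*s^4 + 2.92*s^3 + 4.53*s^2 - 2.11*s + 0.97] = -0.55*s^4 + 6.16*s^3 + 8.76*s^2 + 9.06*s - 2.11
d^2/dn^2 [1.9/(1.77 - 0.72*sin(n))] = (0.98496*sin(n)^2 + 2.42136*sin(n) - 1.96992)/(0.72*sin(n) - 1.77)^3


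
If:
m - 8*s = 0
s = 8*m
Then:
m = 0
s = 0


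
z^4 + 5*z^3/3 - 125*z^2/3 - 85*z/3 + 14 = (z - 6)*(z - 1/3)*(z + 1)*(z + 7)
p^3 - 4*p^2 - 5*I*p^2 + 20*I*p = p*(p - 4)*(p - 5*I)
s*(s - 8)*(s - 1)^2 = s^4 - 10*s^3 + 17*s^2 - 8*s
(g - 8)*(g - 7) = g^2 - 15*g + 56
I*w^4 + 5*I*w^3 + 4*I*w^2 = w^2*(w + 4)*(I*w + I)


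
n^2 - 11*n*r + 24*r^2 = (n - 8*r)*(n - 3*r)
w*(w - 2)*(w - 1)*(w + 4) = w^4 + w^3 - 10*w^2 + 8*w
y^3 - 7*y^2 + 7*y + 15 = (y - 5)*(y - 3)*(y + 1)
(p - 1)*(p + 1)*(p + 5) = p^3 + 5*p^2 - p - 5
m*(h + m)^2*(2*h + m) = 2*h^3*m + 5*h^2*m^2 + 4*h*m^3 + m^4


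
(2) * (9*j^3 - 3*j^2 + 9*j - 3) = 18*j^3 - 6*j^2 + 18*j - 6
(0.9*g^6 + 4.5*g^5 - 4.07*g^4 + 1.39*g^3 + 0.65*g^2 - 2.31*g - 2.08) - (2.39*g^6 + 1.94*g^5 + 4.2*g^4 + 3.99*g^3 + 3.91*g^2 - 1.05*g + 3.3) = -1.49*g^6 + 2.56*g^5 - 8.27*g^4 - 2.6*g^3 - 3.26*g^2 - 1.26*g - 5.38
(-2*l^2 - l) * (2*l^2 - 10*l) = -4*l^4 + 18*l^3 + 10*l^2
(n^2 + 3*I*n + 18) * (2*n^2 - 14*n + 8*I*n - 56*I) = 2*n^4 - 14*n^3 + 14*I*n^3 + 12*n^2 - 98*I*n^2 - 84*n + 144*I*n - 1008*I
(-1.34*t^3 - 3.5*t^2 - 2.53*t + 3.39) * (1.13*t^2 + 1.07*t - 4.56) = -1.5142*t^5 - 5.3888*t^4 - 0.493499999999999*t^3 + 17.0836*t^2 + 15.1641*t - 15.4584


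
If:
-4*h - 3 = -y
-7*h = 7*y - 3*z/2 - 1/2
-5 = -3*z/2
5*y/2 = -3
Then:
No Solution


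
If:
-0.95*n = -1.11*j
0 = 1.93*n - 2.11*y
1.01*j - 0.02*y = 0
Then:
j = 0.00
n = 0.00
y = 0.00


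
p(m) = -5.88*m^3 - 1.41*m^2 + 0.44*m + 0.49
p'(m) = -17.64*m^2 - 2.82*m + 0.44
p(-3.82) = 306.00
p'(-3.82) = -246.20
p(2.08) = -57.61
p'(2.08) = -81.74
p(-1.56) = 18.70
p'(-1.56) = -38.09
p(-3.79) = 298.68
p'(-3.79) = -242.25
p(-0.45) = 0.54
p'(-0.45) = -1.86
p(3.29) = -222.72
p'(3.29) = -199.77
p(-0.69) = 1.45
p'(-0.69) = -6.01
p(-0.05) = 0.47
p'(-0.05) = 0.54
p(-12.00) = 9952.81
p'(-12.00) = -2505.88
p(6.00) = -1317.71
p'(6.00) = -651.52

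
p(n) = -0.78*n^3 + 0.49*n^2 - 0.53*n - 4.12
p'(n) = -2.34*n^2 + 0.98*n - 0.53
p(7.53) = -313.35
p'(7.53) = -125.83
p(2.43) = -13.71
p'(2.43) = -11.97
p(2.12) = -10.47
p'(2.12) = -8.97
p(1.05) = -5.04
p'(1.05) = -2.08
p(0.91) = -4.78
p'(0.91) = -1.58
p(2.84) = -19.54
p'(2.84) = -16.62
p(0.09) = -4.16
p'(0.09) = -0.46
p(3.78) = -41.25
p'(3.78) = -30.26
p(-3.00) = 22.94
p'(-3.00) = -24.53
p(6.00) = -158.14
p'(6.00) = -78.89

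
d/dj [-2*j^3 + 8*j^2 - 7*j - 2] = -6*j^2 + 16*j - 7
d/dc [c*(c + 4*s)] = 2*c + 4*s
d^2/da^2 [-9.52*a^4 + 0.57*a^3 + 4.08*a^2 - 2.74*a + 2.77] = -114.24*a^2 + 3.42*a + 8.16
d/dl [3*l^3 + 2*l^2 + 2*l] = 9*l^2 + 4*l + 2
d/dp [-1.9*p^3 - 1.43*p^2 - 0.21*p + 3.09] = -5.7*p^2 - 2.86*p - 0.21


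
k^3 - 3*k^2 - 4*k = k*(k - 4)*(k + 1)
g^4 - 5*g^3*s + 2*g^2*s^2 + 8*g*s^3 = g*(g - 4*s)*(g - 2*s)*(g + s)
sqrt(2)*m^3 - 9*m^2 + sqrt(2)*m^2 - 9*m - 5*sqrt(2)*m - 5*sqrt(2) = (m + 1)*(m - 5*sqrt(2))*(sqrt(2)*m + 1)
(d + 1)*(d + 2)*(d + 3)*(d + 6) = d^4 + 12*d^3 + 47*d^2 + 72*d + 36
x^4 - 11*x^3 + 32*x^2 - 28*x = x*(x - 7)*(x - 2)^2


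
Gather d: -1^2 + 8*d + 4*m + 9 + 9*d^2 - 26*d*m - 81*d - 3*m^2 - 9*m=9*d^2 + d*(-26*m - 73) - 3*m^2 - 5*m + 8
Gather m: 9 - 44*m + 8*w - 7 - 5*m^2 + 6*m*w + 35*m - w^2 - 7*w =-5*m^2 + m*(6*w - 9) - w^2 + w + 2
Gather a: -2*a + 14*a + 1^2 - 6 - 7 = 12*a - 12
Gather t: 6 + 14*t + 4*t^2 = 4*t^2 + 14*t + 6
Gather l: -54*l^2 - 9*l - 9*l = -54*l^2 - 18*l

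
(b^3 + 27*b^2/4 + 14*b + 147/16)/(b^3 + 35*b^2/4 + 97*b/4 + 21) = (b^2 + 5*b + 21/4)/(b^2 + 7*b + 12)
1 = 1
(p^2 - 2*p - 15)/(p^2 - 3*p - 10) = (p + 3)/(p + 2)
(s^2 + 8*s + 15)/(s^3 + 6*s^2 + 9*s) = (s + 5)/(s*(s + 3))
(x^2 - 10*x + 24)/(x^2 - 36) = (x - 4)/(x + 6)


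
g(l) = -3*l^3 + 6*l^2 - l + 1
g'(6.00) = -253.00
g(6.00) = -437.00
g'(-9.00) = -838.00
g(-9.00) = 2683.00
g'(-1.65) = -45.30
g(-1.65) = 32.46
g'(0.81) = 2.82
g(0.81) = 2.53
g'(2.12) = -16.01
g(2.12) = -2.74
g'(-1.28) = -31.11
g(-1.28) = 18.40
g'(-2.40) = -81.64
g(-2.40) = 79.43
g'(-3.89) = -183.87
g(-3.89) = 272.27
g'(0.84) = 2.73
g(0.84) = 2.62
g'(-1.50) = -39.25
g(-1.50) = 26.12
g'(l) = -9*l^2 + 12*l - 1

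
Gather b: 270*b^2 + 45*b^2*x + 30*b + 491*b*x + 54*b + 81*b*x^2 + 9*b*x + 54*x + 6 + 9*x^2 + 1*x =b^2*(45*x + 270) + b*(81*x^2 + 500*x + 84) + 9*x^2 + 55*x + 6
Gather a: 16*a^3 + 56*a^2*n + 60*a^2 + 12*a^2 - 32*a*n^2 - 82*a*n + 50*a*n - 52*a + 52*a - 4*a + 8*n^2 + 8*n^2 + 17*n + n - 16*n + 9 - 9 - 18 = 16*a^3 + a^2*(56*n + 72) + a*(-32*n^2 - 32*n - 4) + 16*n^2 + 2*n - 18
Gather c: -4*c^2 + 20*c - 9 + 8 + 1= -4*c^2 + 20*c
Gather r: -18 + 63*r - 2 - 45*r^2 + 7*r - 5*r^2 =-50*r^2 + 70*r - 20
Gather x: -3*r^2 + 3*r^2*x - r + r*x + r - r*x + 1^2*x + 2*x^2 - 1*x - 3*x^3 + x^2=3*r^2*x - 3*r^2 - 3*x^3 + 3*x^2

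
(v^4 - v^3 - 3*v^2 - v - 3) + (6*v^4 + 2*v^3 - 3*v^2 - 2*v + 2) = 7*v^4 + v^3 - 6*v^2 - 3*v - 1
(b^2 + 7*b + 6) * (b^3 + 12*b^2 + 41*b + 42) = b^5 + 19*b^4 + 131*b^3 + 401*b^2 + 540*b + 252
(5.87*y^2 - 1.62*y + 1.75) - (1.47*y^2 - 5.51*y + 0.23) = 4.4*y^2 + 3.89*y + 1.52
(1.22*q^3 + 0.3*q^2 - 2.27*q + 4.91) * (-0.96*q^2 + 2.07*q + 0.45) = -1.1712*q^5 + 2.2374*q^4 + 3.3492*q^3 - 9.2775*q^2 + 9.1422*q + 2.2095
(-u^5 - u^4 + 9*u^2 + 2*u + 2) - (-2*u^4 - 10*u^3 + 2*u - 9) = -u^5 + u^4 + 10*u^3 + 9*u^2 + 11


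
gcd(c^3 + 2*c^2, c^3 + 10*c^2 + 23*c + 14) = c + 2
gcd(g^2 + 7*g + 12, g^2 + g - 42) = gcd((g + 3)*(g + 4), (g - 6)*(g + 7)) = 1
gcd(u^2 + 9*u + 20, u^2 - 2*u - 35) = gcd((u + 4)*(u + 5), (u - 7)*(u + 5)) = u + 5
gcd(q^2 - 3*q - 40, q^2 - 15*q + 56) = q - 8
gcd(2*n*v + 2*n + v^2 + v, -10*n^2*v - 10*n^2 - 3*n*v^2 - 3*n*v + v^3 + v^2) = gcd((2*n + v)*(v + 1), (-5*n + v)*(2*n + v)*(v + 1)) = 2*n*v + 2*n + v^2 + v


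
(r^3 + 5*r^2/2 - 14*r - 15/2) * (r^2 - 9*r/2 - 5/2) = r^5 - 2*r^4 - 111*r^3/4 + 197*r^2/4 + 275*r/4 + 75/4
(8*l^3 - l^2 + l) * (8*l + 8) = 64*l^4 + 56*l^3 + 8*l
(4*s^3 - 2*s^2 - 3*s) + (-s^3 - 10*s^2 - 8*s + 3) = 3*s^3 - 12*s^2 - 11*s + 3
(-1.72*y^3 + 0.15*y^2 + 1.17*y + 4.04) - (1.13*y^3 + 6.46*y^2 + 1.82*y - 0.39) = -2.85*y^3 - 6.31*y^2 - 0.65*y + 4.43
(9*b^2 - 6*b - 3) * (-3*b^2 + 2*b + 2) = -27*b^4 + 36*b^3 + 15*b^2 - 18*b - 6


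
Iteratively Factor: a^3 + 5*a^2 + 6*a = (a + 3)*(a^2 + 2*a) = (a + 2)*(a + 3)*(a)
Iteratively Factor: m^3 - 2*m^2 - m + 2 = (m - 2)*(m^2 - 1) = (m - 2)*(m - 1)*(m + 1)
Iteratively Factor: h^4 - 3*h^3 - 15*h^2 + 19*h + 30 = (h + 3)*(h^3 - 6*h^2 + 3*h + 10) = (h - 5)*(h + 3)*(h^2 - h - 2) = (h - 5)*(h + 1)*(h + 3)*(h - 2)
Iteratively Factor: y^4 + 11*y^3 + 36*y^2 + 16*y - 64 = (y + 4)*(y^3 + 7*y^2 + 8*y - 16) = (y - 1)*(y + 4)*(y^2 + 8*y + 16) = (y - 1)*(y + 4)^2*(y + 4)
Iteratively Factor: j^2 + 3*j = (j + 3)*(j)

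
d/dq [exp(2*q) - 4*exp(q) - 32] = 2*(exp(q) - 2)*exp(q)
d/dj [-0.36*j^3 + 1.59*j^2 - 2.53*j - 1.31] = -1.08*j^2 + 3.18*j - 2.53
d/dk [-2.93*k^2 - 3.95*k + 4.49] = -5.86*k - 3.95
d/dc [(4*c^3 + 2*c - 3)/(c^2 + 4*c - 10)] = 2*(2*c^4 + 16*c^3 - 61*c^2 + 3*c - 4)/(c^4 + 8*c^3 - 4*c^2 - 80*c + 100)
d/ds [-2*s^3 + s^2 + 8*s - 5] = -6*s^2 + 2*s + 8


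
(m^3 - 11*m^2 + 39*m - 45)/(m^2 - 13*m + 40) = (m^2 - 6*m + 9)/(m - 8)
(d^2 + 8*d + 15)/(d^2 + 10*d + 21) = (d + 5)/(d + 7)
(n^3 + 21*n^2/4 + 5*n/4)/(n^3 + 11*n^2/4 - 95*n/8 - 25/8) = 2*n/(2*n - 5)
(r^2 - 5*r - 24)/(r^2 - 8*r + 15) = (r^2 - 5*r - 24)/(r^2 - 8*r + 15)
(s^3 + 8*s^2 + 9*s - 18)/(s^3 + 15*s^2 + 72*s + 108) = (s - 1)/(s + 6)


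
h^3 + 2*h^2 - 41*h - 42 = (h - 6)*(h + 1)*(h + 7)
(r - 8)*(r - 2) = r^2 - 10*r + 16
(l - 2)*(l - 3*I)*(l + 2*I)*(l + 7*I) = l^4 - 2*l^3 + 6*I*l^3 + 13*l^2 - 12*I*l^2 - 26*l + 42*I*l - 84*I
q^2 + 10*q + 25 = (q + 5)^2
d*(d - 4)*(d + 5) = d^3 + d^2 - 20*d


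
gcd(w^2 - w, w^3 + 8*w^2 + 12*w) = w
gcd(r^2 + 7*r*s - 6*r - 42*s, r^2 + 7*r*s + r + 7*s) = r + 7*s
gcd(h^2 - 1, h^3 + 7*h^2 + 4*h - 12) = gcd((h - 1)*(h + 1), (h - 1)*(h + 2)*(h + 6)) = h - 1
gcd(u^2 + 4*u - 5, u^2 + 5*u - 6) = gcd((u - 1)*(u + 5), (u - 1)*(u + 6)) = u - 1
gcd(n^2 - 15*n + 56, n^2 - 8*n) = n - 8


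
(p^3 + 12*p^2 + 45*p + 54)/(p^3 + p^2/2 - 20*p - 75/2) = 2*(p^2 + 9*p + 18)/(2*p^2 - 5*p - 25)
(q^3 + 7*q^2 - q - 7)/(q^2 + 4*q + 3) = (q^2 + 6*q - 7)/(q + 3)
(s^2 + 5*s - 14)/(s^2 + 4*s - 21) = (s - 2)/(s - 3)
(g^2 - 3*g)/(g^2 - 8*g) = (g - 3)/(g - 8)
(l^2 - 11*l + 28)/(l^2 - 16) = (l - 7)/(l + 4)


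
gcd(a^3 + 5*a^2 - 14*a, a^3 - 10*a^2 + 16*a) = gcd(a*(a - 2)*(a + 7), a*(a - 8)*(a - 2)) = a^2 - 2*a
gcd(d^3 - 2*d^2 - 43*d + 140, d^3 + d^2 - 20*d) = d - 4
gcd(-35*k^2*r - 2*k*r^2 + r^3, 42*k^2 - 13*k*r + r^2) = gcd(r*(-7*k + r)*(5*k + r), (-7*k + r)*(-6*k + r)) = -7*k + r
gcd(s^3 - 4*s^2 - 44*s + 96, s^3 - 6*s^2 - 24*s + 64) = s^2 - 10*s + 16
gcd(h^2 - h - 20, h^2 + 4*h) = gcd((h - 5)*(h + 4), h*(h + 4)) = h + 4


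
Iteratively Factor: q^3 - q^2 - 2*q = (q - 2)*(q^2 + q) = q*(q - 2)*(q + 1)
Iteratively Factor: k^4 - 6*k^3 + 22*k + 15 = (k - 5)*(k^3 - k^2 - 5*k - 3) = (k - 5)*(k + 1)*(k^2 - 2*k - 3) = (k - 5)*(k + 1)^2*(k - 3)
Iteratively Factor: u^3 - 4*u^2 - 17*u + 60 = (u + 4)*(u^2 - 8*u + 15) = (u - 3)*(u + 4)*(u - 5)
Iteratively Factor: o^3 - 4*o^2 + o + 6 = (o - 2)*(o^2 - 2*o - 3) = (o - 3)*(o - 2)*(o + 1)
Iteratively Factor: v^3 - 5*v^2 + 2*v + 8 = (v - 2)*(v^2 - 3*v - 4) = (v - 4)*(v - 2)*(v + 1)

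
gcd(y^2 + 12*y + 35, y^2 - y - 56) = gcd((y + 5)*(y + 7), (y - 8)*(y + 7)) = y + 7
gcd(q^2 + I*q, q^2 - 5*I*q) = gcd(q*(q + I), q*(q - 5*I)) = q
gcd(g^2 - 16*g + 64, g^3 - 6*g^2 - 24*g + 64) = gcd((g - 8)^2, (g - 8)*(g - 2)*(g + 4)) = g - 8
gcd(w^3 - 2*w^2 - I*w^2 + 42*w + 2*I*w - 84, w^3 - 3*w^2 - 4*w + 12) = w - 2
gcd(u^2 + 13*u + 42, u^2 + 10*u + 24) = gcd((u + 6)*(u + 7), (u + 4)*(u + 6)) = u + 6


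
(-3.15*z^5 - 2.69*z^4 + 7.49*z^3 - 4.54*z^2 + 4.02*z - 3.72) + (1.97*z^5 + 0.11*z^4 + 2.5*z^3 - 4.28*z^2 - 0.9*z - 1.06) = -1.18*z^5 - 2.58*z^4 + 9.99*z^3 - 8.82*z^2 + 3.12*z - 4.78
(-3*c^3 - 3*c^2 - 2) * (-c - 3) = 3*c^4 + 12*c^3 + 9*c^2 + 2*c + 6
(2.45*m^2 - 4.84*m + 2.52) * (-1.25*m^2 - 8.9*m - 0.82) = -3.0625*m^4 - 15.755*m^3 + 37.917*m^2 - 18.4592*m - 2.0664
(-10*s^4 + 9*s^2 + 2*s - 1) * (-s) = 10*s^5 - 9*s^3 - 2*s^2 + s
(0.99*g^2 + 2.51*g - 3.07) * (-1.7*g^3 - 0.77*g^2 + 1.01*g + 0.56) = -1.683*g^5 - 5.0293*g^4 + 4.2862*g^3 + 5.4534*g^2 - 1.6951*g - 1.7192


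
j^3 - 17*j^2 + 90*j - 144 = (j - 8)*(j - 6)*(j - 3)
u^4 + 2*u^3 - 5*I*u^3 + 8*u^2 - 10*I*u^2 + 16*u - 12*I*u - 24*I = (u + 2)*(u - 6*I)*(u - I)*(u + 2*I)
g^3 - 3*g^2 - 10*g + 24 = (g - 4)*(g - 2)*(g + 3)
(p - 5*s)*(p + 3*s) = p^2 - 2*p*s - 15*s^2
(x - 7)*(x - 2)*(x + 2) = x^3 - 7*x^2 - 4*x + 28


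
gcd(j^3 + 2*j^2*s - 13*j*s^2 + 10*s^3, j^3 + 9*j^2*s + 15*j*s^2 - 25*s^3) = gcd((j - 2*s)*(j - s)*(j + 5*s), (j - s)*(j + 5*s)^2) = -j^2 - 4*j*s + 5*s^2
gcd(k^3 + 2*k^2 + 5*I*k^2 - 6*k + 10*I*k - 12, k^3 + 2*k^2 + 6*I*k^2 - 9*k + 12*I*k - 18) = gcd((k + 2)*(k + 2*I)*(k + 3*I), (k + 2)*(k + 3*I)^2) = k^2 + k*(2 + 3*I) + 6*I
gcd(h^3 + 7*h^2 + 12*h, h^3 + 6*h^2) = h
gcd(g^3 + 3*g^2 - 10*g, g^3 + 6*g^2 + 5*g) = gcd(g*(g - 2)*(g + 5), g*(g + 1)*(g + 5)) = g^2 + 5*g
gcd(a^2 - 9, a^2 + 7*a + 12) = a + 3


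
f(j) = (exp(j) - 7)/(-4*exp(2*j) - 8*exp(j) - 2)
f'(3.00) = 0.00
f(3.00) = -0.00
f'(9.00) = 0.00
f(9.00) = 0.00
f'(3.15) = 0.00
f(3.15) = -0.01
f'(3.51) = 0.00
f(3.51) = -0.01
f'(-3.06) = -0.50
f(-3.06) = 2.92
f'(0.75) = -0.25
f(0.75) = 0.13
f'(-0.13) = -0.62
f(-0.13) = 0.51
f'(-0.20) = -0.66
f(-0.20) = 0.55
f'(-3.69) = -0.31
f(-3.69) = 3.17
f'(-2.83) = -0.59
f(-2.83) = 2.79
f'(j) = (exp(j) - 7)*(8*exp(2*j) + 8*exp(j))/(-4*exp(2*j) - 8*exp(j) - 2)^2 + exp(j)/(-4*exp(2*j) - 8*exp(j) - 2)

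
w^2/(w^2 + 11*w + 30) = w^2/(w^2 + 11*w + 30)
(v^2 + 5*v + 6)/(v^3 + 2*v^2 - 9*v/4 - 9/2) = 4*(v + 3)/(4*v^2 - 9)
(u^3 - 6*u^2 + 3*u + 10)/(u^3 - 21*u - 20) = (u - 2)/(u + 4)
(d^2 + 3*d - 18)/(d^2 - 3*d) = (d + 6)/d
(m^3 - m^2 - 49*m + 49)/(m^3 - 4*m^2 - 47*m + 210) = (m^2 - 8*m + 7)/(m^2 - 11*m + 30)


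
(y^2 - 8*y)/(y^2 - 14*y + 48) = y/(y - 6)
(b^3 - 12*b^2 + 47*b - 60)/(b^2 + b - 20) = (b^2 - 8*b + 15)/(b + 5)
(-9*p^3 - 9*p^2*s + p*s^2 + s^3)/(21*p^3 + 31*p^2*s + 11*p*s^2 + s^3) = (-3*p + s)/(7*p + s)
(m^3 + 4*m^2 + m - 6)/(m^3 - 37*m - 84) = (m^2 + m - 2)/(m^2 - 3*m - 28)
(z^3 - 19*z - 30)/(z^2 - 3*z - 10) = z + 3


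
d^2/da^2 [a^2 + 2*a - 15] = 2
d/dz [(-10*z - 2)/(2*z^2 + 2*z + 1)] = 2*(10*z^2 + 4*z - 3)/(4*z^4 + 8*z^3 + 8*z^2 + 4*z + 1)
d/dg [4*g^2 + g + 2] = 8*g + 1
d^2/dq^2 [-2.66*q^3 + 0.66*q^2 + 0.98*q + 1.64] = 1.32 - 15.96*q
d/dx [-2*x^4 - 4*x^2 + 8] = 8*x*(-x^2 - 1)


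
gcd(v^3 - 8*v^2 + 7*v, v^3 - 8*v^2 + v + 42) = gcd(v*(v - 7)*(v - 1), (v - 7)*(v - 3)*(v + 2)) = v - 7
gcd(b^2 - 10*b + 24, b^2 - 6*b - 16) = 1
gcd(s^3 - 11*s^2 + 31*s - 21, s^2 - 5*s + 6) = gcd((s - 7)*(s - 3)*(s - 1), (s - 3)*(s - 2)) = s - 3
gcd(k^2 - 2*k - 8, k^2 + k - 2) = k + 2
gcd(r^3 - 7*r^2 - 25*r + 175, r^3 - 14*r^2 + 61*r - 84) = r - 7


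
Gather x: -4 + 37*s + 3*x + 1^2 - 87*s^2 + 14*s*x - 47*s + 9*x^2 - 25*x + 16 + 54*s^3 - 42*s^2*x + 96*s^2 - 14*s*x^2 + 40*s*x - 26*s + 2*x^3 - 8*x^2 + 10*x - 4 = 54*s^3 + 9*s^2 - 36*s + 2*x^3 + x^2*(1 - 14*s) + x*(-42*s^2 + 54*s - 12) + 9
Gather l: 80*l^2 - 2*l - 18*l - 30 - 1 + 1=80*l^2 - 20*l - 30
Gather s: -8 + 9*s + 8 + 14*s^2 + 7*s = 14*s^2 + 16*s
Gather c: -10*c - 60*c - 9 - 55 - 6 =-70*c - 70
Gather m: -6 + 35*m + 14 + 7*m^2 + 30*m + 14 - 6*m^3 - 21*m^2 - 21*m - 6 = -6*m^3 - 14*m^2 + 44*m + 16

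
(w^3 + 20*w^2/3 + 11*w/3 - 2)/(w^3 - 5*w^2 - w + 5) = (w^2 + 17*w/3 - 2)/(w^2 - 6*w + 5)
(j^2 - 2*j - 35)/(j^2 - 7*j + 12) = (j^2 - 2*j - 35)/(j^2 - 7*j + 12)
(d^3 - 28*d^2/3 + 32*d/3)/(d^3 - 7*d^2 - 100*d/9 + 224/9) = 3*d/(3*d + 7)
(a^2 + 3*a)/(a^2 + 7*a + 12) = a/(a + 4)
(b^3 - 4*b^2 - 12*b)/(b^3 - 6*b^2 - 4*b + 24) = b/(b - 2)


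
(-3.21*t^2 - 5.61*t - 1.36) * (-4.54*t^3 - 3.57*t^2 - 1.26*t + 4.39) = 14.5734*t^5 + 36.9291*t^4 + 30.2467*t^3 - 2.1681*t^2 - 22.9143*t - 5.9704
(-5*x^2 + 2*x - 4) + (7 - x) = -5*x^2 + x + 3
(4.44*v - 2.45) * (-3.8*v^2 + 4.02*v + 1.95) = -16.872*v^3 + 27.1588*v^2 - 1.191*v - 4.7775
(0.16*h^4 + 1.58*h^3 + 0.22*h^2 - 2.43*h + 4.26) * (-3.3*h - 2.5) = -0.528*h^5 - 5.614*h^4 - 4.676*h^3 + 7.469*h^2 - 7.983*h - 10.65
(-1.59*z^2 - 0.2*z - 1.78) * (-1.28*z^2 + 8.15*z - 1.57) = 2.0352*z^4 - 12.7025*z^3 + 3.1447*z^2 - 14.193*z + 2.7946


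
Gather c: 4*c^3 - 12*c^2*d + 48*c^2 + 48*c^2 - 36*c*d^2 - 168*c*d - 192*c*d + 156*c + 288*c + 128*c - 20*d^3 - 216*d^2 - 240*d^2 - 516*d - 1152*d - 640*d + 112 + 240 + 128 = 4*c^3 + c^2*(96 - 12*d) + c*(-36*d^2 - 360*d + 572) - 20*d^3 - 456*d^2 - 2308*d + 480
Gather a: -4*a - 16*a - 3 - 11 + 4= -20*a - 10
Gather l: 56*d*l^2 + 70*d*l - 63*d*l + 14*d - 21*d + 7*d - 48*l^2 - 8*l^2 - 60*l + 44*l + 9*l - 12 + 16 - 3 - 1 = l^2*(56*d - 56) + l*(7*d - 7)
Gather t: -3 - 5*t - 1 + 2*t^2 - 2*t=2*t^2 - 7*t - 4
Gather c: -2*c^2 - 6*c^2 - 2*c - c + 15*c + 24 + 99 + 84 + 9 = -8*c^2 + 12*c + 216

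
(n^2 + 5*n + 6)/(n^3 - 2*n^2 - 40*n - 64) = (n + 3)/(n^2 - 4*n - 32)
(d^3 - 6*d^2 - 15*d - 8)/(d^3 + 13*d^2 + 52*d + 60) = (d^3 - 6*d^2 - 15*d - 8)/(d^3 + 13*d^2 + 52*d + 60)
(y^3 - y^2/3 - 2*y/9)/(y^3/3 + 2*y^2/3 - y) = (3*y^2 - y - 2/3)/(y^2 + 2*y - 3)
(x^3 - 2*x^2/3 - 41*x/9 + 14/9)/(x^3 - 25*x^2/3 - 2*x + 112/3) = (x - 1/3)/(x - 8)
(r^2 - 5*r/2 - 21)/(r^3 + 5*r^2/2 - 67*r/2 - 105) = 1/(r + 5)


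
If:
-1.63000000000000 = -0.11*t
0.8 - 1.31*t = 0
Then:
No Solution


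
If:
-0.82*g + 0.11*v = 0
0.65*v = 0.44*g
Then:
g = 0.00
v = 0.00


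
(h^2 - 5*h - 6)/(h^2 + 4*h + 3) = (h - 6)/(h + 3)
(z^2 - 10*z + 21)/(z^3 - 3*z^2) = (z - 7)/z^2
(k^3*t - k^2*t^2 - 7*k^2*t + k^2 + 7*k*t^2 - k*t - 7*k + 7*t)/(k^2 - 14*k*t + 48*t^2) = (k^3*t - k^2*t^2 - 7*k^2*t + k^2 + 7*k*t^2 - k*t - 7*k + 7*t)/(k^2 - 14*k*t + 48*t^2)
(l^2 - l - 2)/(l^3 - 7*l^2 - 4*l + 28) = (l + 1)/(l^2 - 5*l - 14)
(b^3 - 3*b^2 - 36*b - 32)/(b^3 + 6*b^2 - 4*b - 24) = (b^3 - 3*b^2 - 36*b - 32)/(b^3 + 6*b^2 - 4*b - 24)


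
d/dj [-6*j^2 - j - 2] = -12*j - 1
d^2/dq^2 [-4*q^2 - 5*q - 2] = -8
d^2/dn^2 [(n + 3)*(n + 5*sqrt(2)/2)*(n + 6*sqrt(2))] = 6*n + 6 + 17*sqrt(2)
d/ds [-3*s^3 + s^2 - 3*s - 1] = -9*s^2 + 2*s - 3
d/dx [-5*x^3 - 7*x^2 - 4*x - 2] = -15*x^2 - 14*x - 4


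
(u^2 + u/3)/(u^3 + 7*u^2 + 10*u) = (u + 1/3)/(u^2 + 7*u + 10)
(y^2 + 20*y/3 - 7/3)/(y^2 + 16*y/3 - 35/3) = (3*y - 1)/(3*y - 5)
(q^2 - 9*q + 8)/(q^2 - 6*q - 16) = (q - 1)/(q + 2)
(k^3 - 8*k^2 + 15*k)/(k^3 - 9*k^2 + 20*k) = (k - 3)/(k - 4)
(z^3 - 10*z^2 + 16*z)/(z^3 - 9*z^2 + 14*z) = (z - 8)/(z - 7)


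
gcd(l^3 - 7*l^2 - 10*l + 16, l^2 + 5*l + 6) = l + 2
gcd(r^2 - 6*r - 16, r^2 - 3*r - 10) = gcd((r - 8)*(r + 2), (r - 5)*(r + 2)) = r + 2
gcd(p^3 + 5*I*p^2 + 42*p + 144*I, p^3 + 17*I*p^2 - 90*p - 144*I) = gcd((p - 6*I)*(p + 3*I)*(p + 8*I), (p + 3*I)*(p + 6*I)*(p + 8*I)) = p^2 + 11*I*p - 24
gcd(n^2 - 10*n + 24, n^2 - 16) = n - 4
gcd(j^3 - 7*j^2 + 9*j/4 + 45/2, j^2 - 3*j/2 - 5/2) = j - 5/2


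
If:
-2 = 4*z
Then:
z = -1/2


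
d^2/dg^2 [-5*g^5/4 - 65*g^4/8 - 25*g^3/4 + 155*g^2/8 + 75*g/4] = -25*g^3 - 195*g^2/2 - 75*g/2 + 155/4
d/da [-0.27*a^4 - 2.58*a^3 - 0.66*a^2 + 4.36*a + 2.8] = -1.08*a^3 - 7.74*a^2 - 1.32*a + 4.36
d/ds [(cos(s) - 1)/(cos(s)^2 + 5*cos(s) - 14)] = (cos(s)^2 - 2*cos(s) + 9)*sin(s)/(cos(s)^2 + 5*cos(s) - 14)^2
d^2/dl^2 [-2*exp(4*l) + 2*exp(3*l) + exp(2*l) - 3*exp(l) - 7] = (-32*exp(3*l) + 18*exp(2*l) + 4*exp(l) - 3)*exp(l)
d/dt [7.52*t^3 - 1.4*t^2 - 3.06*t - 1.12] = 22.56*t^2 - 2.8*t - 3.06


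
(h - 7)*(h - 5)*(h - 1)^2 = h^4 - 14*h^3 + 60*h^2 - 82*h + 35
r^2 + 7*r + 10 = (r + 2)*(r + 5)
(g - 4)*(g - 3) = g^2 - 7*g + 12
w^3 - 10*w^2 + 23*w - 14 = (w - 7)*(w - 2)*(w - 1)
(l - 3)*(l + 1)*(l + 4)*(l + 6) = l^4 + 8*l^3 + l^2 - 78*l - 72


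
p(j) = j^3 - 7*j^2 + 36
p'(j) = 3*j^2 - 14*j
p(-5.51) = -343.80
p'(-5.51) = 168.22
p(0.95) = 30.54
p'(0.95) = -10.59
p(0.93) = 30.75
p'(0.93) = -10.43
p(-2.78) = -39.58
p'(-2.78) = 62.11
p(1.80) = 19.15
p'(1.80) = -15.48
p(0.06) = 35.98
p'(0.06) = -0.83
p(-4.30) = -172.94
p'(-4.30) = 115.67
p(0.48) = 34.50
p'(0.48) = -6.03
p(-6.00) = -432.00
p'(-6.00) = 192.00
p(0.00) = 36.00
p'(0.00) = 0.00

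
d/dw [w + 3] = 1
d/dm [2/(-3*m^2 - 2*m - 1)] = 4*(3*m + 1)/(3*m^2 + 2*m + 1)^2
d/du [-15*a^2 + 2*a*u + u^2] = 2*a + 2*u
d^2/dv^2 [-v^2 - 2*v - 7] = -2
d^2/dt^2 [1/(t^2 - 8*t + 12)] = 2*(-t^2 + 8*t + 4*(t - 4)^2 - 12)/(t^2 - 8*t + 12)^3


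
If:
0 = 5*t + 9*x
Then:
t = -9*x/5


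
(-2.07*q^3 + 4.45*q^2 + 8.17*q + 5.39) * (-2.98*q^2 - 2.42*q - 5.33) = 6.1686*q^5 - 8.2516*q^4 - 24.0825*q^3 - 59.5521*q^2 - 56.5899*q - 28.7287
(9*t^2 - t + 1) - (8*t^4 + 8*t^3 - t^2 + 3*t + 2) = -8*t^4 - 8*t^3 + 10*t^2 - 4*t - 1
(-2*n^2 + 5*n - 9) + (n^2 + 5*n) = -n^2 + 10*n - 9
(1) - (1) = 0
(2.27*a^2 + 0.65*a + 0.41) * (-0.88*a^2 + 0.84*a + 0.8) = -1.9976*a^4 + 1.3348*a^3 + 2.0012*a^2 + 0.8644*a + 0.328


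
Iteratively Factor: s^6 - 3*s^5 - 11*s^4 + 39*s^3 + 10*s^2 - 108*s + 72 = (s - 1)*(s^5 - 2*s^4 - 13*s^3 + 26*s^2 + 36*s - 72) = (s - 2)*(s - 1)*(s^4 - 13*s^2 + 36) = (s - 2)^2*(s - 1)*(s^3 + 2*s^2 - 9*s - 18) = (s - 3)*(s - 2)^2*(s - 1)*(s^2 + 5*s + 6) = (s - 3)*(s - 2)^2*(s - 1)*(s + 3)*(s + 2)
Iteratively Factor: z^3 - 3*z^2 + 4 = (z - 2)*(z^2 - z - 2) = (z - 2)^2*(z + 1)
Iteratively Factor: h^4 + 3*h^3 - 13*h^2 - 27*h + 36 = (h - 1)*(h^3 + 4*h^2 - 9*h - 36) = (h - 1)*(h + 3)*(h^2 + h - 12) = (h - 1)*(h + 3)*(h + 4)*(h - 3)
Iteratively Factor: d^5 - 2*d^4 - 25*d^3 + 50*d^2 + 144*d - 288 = (d - 3)*(d^4 + d^3 - 22*d^2 - 16*d + 96) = (d - 3)*(d + 3)*(d^3 - 2*d^2 - 16*d + 32) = (d - 4)*(d - 3)*(d + 3)*(d^2 + 2*d - 8) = (d - 4)*(d - 3)*(d + 3)*(d + 4)*(d - 2)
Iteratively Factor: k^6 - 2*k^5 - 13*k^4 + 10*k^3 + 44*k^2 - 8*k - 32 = (k + 2)*(k^5 - 4*k^4 - 5*k^3 + 20*k^2 + 4*k - 16) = (k + 1)*(k + 2)*(k^4 - 5*k^3 + 20*k - 16) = (k - 2)*(k + 1)*(k + 2)*(k^3 - 3*k^2 - 6*k + 8) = (k - 4)*(k - 2)*(k + 1)*(k + 2)*(k^2 + k - 2) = (k - 4)*(k - 2)*(k + 1)*(k + 2)^2*(k - 1)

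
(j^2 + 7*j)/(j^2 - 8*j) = (j + 7)/(j - 8)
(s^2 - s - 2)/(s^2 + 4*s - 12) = (s + 1)/(s + 6)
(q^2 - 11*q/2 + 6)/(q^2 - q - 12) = (q - 3/2)/(q + 3)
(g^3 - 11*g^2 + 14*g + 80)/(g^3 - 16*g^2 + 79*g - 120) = (g + 2)/(g - 3)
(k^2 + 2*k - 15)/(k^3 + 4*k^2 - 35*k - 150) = (k - 3)/(k^2 - k - 30)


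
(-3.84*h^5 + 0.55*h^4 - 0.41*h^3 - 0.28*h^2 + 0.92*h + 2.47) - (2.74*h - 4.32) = -3.84*h^5 + 0.55*h^4 - 0.41*h^3 - 0.28*h^2 - 1.82*h + 6.79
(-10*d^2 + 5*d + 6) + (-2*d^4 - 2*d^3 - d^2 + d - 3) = -2*d^4 - 2*d^3 - 11*d^2 + 6*d + 3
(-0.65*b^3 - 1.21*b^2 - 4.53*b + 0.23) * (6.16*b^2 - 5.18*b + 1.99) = -4.004*b^5 - 4.0866*b^4 - 22.9305*b^3 + 22.4743*b^2 - 10.2061*b + 0.4577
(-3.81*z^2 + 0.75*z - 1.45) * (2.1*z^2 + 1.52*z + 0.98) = -8.001*z^4 - 4.2162*z^3 - 5.6388*z^2 - 1.469*z - 1.421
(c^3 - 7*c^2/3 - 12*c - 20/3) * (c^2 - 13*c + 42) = c^5 - 46*c^4/3 + 181*c^3/3 + 154*c^2/3 - 1252*c/3 - 280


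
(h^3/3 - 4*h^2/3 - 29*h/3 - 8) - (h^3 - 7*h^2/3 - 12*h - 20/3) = -2*h^3/3 + h^2 + 7*h/3 - 4/3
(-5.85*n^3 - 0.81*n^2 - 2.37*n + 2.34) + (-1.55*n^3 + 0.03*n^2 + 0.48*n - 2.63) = -7.4*n^3 - 0.78*n^2 - 1.89*n - 0.29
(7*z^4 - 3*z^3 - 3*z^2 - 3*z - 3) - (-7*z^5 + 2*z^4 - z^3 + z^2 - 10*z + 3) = 7*z^5 + 5*z^4 - 2*z^3 - 4*z^2 + 7*z - 6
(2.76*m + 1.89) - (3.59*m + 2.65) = -0.83*m - 0.76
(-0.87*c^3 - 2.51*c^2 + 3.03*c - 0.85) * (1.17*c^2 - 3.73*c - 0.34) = -1.0179*c^5 + 0.3084*c^4 + 13.2032*c^3 - 11.443*c^2 + 2.1403*c + 0.289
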